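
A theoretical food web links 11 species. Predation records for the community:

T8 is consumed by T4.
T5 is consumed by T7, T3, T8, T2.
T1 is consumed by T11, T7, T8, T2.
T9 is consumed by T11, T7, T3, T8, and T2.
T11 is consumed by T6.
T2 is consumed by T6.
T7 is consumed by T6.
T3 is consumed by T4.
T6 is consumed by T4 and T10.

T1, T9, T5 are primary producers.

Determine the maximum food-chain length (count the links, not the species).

One longest chain: T1 → T11 → T6 → T10.
It has 4 species and 3 links.

3 links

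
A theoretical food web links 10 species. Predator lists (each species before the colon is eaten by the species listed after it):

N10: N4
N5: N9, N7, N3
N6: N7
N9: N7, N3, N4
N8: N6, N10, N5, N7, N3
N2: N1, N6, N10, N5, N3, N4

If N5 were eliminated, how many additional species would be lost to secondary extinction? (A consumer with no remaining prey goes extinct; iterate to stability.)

Remove N5.
Round 1: N9 (all prey gone) → extinct.
No further losses. Total secondary extinctions: 1.

1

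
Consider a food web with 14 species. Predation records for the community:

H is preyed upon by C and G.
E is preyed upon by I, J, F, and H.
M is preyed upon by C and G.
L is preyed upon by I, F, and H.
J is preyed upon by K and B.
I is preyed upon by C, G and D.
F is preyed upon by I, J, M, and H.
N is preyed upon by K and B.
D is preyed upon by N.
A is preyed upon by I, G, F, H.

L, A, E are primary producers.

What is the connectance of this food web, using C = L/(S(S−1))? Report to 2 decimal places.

C = 0.15

The web has S = 14 species and L = 27 feeding links.
C = L / (S(S−1)) = 27 / 182 = 0.1484 ≈ 0.15.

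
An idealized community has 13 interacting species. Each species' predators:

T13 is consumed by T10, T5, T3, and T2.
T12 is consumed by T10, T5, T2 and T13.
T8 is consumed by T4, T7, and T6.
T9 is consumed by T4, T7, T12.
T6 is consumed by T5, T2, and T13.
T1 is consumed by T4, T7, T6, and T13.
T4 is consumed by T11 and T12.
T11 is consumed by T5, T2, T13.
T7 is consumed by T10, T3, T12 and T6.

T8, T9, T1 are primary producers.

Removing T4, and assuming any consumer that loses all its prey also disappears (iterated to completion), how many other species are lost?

1

Remove T4.
Round 1: T11 (all prey gone) → extinct.
No further losses. Total secondary extinctions: 1.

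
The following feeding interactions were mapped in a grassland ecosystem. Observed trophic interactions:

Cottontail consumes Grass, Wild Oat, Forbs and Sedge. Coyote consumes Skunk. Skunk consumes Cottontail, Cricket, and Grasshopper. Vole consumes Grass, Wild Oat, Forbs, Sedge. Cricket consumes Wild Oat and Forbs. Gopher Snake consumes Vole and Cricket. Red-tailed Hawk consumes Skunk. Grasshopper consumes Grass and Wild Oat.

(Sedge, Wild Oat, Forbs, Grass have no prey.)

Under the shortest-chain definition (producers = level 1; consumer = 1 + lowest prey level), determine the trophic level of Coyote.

Trophic level 4

Sedge is a producer → level 1.
Cottontail eats Sedge → level 2.
Skunk eats Cottontail → level 3.
Coyote eats Skunk → level 4.
No prey of Coyote is below level 3, so 4 is the minimum.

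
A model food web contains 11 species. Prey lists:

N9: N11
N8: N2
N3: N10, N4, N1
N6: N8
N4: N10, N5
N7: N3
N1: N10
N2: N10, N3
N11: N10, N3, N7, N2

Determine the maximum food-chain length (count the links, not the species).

One longest chain: N10 → N4 → N3 → N7 → N11 → N9.
It has 6 species and 5 links.

5 links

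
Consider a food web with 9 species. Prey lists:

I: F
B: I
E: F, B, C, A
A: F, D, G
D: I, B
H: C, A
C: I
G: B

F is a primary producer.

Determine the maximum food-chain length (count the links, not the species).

One longest chain: F → I → B → D → A → H.
It has 6 species and 5 links.

5 links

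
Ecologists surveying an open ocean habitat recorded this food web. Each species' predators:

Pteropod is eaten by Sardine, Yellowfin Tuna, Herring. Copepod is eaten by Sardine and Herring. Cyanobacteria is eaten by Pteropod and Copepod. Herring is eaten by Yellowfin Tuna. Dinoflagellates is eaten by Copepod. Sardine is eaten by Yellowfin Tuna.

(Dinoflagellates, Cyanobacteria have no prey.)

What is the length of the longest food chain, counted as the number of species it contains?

One longest chain: Cyanobacteria → Pteropod → Herring → Yellowfin Tuna.
It has 4 species and 3 links.

4 species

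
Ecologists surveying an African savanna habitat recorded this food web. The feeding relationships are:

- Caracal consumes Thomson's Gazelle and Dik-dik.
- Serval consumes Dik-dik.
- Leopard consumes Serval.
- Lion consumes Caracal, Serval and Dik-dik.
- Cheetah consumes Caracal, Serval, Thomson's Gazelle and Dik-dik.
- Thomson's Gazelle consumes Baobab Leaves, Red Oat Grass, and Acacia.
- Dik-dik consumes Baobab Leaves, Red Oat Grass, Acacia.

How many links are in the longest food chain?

One longest chain: Acacia → Dik-dik → Caracal → Cheetah.
It has 4 species and 3 links.

3 links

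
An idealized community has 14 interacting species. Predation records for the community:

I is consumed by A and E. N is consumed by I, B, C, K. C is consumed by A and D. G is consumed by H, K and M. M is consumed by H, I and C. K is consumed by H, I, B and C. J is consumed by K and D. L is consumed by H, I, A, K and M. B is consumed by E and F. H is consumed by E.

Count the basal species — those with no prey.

Basal species (no prey listed): J, G, N, L.
Count: 4.

4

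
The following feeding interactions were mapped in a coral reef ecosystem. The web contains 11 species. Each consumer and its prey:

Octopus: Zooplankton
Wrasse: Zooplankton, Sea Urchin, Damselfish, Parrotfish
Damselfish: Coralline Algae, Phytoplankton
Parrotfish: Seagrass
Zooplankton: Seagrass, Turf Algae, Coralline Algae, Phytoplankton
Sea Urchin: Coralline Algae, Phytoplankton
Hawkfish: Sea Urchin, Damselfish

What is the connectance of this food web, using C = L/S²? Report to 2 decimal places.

The web has S = 11 species and L = 16 feeding links.
C = L / S² = 16 / 121 = 0.1322 ≈ 0.13.

C = 0.13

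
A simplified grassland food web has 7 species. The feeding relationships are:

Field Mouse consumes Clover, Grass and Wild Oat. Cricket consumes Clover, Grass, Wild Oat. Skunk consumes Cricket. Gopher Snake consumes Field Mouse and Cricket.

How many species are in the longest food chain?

3 species

One longest chain: Wild Oat → Cricket → Skunk.
It has 3 species and 2 links.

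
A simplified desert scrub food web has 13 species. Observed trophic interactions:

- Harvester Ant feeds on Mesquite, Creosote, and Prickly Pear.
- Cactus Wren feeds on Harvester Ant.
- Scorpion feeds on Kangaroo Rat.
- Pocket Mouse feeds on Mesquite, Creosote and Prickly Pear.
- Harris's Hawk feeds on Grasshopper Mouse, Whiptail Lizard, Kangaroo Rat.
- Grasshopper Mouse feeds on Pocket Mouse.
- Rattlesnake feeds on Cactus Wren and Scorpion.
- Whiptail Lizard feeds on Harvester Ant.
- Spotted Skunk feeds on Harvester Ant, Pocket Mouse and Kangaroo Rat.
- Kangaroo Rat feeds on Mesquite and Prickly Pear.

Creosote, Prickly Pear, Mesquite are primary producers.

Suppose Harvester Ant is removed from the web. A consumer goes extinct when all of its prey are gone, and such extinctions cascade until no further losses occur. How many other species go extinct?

Remove Harvester Ant.
Round 1: Cactus Wren (all prey gone), Whiptail Lizard (all prey gone) → extinct.
No further losses. Total secondary extinctions: 2.

2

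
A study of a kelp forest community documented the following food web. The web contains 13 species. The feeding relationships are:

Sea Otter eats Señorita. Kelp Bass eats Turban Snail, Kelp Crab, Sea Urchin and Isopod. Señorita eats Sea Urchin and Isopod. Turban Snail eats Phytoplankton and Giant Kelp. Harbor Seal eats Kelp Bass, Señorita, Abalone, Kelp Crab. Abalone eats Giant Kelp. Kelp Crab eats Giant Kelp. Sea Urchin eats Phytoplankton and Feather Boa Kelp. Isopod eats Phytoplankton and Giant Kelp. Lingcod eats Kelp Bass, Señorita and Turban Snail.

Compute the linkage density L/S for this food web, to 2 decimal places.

L/S = 1.69

There are L = 22 links among S = 13 species.
L/S = 22/13 = 1.6923 ≈ 1.69.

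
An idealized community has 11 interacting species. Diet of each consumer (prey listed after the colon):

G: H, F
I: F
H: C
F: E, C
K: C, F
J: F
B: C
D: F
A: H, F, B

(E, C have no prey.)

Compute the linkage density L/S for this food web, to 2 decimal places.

There are L = 14 links among S = 11 species.
L/S = 14/11 = 1.2727 ≈ 1.27.

L/S = 1.27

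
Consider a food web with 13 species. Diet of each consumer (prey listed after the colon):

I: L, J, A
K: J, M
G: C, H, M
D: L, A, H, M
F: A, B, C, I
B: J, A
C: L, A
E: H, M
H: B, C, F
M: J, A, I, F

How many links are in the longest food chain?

One longest chain: J → B → F → M → D.
It has 5 species and 4 links.

4 links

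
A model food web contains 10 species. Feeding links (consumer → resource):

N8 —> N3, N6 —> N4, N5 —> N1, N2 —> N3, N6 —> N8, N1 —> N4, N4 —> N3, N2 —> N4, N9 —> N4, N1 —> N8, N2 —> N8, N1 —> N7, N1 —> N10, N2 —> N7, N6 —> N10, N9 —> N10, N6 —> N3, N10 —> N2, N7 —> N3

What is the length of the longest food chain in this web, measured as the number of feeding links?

One longest chain: N3 → N8 → N2 → N10 → N1 → N5.
It has 6 species and 5 links.

5 links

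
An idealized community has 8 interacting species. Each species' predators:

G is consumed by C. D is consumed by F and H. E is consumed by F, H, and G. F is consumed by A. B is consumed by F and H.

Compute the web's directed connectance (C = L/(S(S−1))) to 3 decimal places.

C = 0.161

The web has S = 8 species and L = 9 feeding links.
C = L / (S(S−1)) = 9 / 56 = 0.1607 ≈ 0.161.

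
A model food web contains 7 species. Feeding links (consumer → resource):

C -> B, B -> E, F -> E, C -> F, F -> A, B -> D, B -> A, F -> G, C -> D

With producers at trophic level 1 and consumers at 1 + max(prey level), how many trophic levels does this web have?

3

Producers (level 1): E, G, A, D.
E → B → C gives C level 3.
No species has a prey at level 3, so no species reaches level 4.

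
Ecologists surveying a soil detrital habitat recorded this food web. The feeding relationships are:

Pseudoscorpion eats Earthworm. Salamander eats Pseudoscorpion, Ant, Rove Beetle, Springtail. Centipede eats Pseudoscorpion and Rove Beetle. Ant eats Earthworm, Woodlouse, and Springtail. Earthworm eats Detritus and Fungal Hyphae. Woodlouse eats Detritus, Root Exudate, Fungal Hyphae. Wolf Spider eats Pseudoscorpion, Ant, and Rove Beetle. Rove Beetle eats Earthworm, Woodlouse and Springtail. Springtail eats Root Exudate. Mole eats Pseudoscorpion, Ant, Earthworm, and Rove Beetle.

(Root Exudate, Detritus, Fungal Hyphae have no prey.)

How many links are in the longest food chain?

3 links

One longest chain: Detritus → Earthworm → Pseudoscorpion → Centipede.
It has 4 species and 3 links.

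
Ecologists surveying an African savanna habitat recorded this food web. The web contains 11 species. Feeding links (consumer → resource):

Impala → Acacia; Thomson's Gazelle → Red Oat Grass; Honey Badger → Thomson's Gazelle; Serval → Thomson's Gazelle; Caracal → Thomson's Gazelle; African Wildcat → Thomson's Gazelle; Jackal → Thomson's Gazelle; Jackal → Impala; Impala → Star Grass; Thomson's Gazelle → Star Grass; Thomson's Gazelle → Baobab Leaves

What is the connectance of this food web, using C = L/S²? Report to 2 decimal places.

The web has S = 11 species and L = 11 feeding links.
C = L / S² = 11 / 121 = 0.0909 ≈ 0.09.

C = 0.09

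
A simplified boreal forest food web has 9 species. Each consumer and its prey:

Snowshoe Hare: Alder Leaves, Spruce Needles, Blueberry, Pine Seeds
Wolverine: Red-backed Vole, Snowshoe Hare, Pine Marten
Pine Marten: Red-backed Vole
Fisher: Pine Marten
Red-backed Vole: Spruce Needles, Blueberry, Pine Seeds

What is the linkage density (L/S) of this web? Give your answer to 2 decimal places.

There are L = 12 links among S = 9 species.
L/S = 12/9 = 1.3333 ≈ 1.33.

L/S = 1.33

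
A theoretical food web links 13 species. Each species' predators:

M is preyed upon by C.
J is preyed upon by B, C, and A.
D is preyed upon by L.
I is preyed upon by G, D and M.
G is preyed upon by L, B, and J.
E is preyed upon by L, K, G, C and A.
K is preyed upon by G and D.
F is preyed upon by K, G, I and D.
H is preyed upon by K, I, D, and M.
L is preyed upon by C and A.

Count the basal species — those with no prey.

3

Basal species (no prey listed): E, F, H.
Count: 3.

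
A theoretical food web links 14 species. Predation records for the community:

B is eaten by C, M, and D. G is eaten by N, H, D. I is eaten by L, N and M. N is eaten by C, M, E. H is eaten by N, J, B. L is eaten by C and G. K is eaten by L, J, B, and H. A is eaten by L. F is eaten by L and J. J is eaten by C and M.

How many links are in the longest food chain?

5 links

One longest chain: F → L → G → H → B → D.
It has 6 species and 5 links.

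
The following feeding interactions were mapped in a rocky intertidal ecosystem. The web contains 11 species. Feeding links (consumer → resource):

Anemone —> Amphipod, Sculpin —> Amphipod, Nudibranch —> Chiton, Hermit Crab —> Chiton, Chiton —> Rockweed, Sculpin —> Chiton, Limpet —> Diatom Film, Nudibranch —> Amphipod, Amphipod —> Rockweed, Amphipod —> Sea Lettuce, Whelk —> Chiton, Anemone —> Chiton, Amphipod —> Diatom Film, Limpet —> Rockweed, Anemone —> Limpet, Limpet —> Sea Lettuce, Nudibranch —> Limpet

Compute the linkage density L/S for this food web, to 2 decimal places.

L/S = 1.55

There are L = 17 links among S = 11 species.
L/S = 17/11 = 1.5455 ≈ 1.55.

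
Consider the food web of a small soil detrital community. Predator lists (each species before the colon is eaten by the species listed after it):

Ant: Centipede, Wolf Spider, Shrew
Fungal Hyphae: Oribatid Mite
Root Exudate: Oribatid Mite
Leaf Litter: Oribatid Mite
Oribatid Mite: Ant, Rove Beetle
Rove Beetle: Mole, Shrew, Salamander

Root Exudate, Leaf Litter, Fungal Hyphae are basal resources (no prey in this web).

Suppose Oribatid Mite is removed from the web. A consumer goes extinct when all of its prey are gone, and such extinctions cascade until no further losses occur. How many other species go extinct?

Remove Oribatid Mite.
Round 1: Ant (all prey gone), Rove Beetle (all prey gone) → extinct.
Round 2: Centipede (all prey gone), Mole (all prey gone), Wolf Spider (all prey gone), Shrew (all prey gone), Salamander (all prey gone) → extinct.
No further losses. Total secondary extinctions: 7.

7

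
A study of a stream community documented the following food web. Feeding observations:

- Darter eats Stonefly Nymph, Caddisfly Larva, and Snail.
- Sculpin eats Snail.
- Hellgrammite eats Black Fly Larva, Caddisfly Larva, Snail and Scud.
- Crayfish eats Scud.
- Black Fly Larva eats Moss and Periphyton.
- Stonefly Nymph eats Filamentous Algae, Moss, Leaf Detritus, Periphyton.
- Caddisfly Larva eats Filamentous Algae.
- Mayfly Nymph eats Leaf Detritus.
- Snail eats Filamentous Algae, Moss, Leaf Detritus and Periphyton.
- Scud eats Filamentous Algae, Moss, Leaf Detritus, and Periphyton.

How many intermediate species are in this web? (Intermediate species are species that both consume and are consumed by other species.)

5

Intermediate species (has both prey and predators): Caddisfly Larva, Scud, Stonefly Nymph, Snail, Black Fly Larva.
Count: 5.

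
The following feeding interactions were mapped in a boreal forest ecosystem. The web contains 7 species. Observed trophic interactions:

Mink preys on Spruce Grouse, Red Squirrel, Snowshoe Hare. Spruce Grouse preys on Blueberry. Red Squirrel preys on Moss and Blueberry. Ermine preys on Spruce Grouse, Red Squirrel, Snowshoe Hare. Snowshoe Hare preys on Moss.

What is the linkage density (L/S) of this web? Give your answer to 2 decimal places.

There are L = 10 links among S = 7 species.
L/S = 10/7 = 1.4286 ≈ 1.43.

L/S = 1.43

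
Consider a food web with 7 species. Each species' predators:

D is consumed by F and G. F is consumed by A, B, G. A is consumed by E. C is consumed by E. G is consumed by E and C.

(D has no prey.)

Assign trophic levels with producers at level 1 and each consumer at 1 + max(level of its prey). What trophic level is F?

D is a producer → level 1.
F eats D → level 2.

Trophic level 2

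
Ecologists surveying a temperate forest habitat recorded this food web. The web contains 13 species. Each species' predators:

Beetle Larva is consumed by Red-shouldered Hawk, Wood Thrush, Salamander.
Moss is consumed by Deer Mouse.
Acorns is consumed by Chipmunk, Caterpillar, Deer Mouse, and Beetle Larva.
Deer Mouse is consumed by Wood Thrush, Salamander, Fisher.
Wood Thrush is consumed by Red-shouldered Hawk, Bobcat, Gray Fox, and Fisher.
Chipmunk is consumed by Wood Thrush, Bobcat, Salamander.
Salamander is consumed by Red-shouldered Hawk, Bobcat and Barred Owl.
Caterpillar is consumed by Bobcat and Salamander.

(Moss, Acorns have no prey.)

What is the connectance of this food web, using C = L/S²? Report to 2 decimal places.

C = 0.14

The web has S = 13 species and L = 23 feeding links.
C = L / S² = 23 / 169 = 0.1361 ≈ 0.14.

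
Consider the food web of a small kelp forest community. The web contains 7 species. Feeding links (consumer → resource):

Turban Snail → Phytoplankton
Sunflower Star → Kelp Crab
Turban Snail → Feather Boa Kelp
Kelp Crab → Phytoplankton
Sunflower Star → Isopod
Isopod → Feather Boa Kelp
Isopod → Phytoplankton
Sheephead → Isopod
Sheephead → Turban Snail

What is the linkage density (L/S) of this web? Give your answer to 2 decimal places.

There are L = 9 links among S = 7 species.
L/S = 9/7 = 1.2857 ≈ 1.29.

L/S = 1.29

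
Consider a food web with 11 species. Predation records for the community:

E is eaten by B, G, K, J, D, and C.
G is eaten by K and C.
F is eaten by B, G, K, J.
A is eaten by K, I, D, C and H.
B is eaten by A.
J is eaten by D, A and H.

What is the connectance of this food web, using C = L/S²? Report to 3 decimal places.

C = 0.174

The web has S = 11 species and L = 21 feeding links.
C = L / S² = 21 / 121 = 0.1736 ≈ 0.174.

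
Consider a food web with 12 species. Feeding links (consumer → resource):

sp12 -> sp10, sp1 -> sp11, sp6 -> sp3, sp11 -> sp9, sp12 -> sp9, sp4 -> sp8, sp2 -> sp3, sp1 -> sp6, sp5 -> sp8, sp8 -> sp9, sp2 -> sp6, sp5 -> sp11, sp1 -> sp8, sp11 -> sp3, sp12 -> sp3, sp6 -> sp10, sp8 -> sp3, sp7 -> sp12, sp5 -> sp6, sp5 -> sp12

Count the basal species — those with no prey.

3

Basal species (no prey listed): sp3, sp9, sp10.
Count: 3.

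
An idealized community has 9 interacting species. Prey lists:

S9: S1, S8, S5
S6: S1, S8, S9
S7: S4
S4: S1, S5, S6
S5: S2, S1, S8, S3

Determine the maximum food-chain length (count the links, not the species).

5 links

One longest chain: S2 → S5 → S9 → S6 → S4 → S7.
It has 6 species and 5 links.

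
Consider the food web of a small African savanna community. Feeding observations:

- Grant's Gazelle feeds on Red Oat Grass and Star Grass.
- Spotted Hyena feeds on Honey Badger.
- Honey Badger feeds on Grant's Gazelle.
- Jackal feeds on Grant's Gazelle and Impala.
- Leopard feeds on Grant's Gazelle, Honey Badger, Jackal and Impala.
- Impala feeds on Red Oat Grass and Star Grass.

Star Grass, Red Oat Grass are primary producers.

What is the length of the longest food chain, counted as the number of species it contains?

One longest chain: Star Grass → Grant's Gazelle → Honey Badger → Spotted Hyena.
It has 4 species and 3 links.

4 species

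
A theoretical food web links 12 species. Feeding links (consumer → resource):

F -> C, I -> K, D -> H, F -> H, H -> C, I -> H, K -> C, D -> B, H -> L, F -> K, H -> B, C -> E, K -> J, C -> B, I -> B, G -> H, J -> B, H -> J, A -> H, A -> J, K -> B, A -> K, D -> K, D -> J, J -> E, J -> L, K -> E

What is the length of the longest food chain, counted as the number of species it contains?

One longest chain: E → C → K → A.
It has 4 species and 3 links.

4 species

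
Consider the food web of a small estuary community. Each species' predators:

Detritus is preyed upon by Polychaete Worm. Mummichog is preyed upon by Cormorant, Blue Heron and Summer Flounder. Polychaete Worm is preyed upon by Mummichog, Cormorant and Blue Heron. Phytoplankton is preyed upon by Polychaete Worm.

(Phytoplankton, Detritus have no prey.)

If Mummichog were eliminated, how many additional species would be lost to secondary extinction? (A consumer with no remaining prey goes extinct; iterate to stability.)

Remove Mummichog.
Round 1: Summer Flounder (all prey gone) → extinct.
No further losses. Total secondary extinctions: 1.

1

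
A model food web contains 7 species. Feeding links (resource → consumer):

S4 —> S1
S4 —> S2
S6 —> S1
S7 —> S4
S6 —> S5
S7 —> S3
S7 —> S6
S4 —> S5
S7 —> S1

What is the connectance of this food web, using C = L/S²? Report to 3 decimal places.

The web has S = 7 species and L = 9 feeding links.
C = L / S² = 9 / 49 = 0.1837 ≈ 0.184.

C = 0.184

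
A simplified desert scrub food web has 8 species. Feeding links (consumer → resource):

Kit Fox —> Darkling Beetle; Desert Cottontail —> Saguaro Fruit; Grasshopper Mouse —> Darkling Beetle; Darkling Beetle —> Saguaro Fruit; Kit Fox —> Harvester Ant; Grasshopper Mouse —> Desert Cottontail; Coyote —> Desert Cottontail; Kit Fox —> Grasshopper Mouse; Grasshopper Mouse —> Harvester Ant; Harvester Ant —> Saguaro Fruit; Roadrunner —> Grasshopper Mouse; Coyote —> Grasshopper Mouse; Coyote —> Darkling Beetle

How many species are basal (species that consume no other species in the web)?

1

Basal species (no prey listed): Saguaro Fruit.
Count: 1.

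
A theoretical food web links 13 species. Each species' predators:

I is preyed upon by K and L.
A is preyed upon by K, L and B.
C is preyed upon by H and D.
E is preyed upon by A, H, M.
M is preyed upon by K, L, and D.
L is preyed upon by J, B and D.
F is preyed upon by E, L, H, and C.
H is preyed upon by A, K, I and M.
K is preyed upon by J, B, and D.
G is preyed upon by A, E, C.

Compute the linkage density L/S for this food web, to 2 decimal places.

L/S = 2.31

There are L = 30 links among S = 13 species.
L/S = 30/13 = 2.3077 ≈ 2.31.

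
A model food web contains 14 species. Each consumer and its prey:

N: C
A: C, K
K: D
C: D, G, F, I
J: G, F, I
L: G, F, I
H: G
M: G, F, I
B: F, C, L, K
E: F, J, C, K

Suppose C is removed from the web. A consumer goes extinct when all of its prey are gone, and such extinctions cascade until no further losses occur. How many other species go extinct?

1

Remove C.
Round 1: N (all prey gone) → extinct.
No further losses. Total secondary extinctions: 1.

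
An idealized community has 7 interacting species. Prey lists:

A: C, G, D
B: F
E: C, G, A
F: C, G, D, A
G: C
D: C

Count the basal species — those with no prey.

Basal species (no prey listed): C.
Count: 1.

1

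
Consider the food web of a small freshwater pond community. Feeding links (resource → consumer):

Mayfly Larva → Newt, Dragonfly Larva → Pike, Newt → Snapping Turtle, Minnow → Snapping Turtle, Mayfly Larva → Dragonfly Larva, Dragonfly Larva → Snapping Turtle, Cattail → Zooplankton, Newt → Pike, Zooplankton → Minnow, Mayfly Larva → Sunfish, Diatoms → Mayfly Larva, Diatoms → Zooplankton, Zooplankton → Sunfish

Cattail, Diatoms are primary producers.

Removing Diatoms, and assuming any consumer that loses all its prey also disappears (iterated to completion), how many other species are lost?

4

Remove Diatoms.
Round 1: Mayfly Larva (all prey gone) → extinct.
Round 2: Dragonfly Larva (all prey gone), Newt (all prey gone) → extinct.
Round 3: Pike (all prey gone) → extinct.
No further losses. Total secondary extinctions: 4.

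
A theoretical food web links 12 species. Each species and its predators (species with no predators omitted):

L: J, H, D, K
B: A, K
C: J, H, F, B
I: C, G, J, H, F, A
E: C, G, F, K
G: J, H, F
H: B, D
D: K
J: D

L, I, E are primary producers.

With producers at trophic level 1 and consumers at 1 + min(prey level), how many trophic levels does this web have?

3

Producers (level 1): L, I, E.
Following each consumer down to its lowest-level prey: I → C → B (levels 1 through 3).
All prey of B (C 2, H 2) are at level 2 or above, so B is at level 1 + 2 = 3.
Every consumer has at least one prey at level 2 or below, so none exceeds level 3.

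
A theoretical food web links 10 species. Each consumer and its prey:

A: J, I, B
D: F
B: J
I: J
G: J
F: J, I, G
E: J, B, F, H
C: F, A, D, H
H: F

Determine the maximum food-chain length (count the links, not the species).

One longest chain: J → I → F → D → C.
It has 5 species and 4 links.

4 links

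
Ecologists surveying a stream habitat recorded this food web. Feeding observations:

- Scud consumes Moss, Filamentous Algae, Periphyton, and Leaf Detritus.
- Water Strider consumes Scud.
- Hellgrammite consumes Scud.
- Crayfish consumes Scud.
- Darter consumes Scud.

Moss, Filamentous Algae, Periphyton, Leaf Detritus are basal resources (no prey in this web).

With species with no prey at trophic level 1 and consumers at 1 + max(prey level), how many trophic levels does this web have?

3

Basal resources (level 1): Moss, Filamentous Algae, Periphyton, Leaf Detritus.
Moss → Scud → Darter gives Darter level 3.
No species has a prey at level 3, so no species reaches level 4.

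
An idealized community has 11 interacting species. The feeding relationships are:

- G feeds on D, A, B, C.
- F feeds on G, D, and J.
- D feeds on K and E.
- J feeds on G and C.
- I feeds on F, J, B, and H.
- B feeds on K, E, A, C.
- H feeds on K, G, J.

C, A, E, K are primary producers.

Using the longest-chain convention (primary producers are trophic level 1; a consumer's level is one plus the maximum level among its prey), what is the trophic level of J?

C is a producer → level 1.
B eats C (level 1); other prey at levels: A 1, E 1, K 1 → level 2.
G eats B (level 2); other prey at levels: C 1, A 1, D 2 → level 3.
J eats G (level 3); other prey at levels: C 1 → level 4.

Trophic level 4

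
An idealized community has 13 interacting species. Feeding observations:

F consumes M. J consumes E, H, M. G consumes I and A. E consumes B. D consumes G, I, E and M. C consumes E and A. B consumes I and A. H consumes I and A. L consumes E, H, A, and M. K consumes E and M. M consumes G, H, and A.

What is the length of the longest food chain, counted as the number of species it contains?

One longest chain: I → B → E → C.
It has 4 species and 3 links.

4 species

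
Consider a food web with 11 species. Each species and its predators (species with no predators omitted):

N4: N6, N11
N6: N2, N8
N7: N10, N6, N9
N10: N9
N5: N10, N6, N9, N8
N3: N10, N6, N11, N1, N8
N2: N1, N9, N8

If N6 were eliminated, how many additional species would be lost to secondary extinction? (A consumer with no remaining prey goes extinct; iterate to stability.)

1

Remove N6.
Round 1: N2 (all prey gone) → extinct.
No further losses. Total secondary extinctions: 1.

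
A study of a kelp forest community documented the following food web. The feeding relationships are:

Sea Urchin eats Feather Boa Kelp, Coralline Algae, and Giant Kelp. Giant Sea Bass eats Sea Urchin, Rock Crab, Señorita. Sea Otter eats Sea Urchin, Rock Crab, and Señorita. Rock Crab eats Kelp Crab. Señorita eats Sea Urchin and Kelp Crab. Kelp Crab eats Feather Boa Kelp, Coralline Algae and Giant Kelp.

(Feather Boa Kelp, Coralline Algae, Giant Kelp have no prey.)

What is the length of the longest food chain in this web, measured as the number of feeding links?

One longest chain: Feather Boa Kelp → Kelp Crab → Rock Crab → Sea Otter.
It has 4 species and 3 links.

3 links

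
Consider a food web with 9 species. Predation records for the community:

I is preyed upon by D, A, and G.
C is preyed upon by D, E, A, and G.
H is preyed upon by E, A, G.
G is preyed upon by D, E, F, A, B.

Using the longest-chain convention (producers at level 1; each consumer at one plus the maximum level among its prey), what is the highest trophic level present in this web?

3

Producers (level 1): I, C, H.
I → G → A gives A level 3.
No species has a prey at level 3, so no species reaches level 4.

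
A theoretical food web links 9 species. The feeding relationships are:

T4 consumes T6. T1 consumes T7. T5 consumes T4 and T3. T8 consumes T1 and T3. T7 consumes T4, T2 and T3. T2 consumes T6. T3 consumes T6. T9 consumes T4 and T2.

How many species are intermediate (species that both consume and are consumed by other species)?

5

Intermediate species (has both prey and predators): T3, T4, T2, T7, T1.
Count: 5.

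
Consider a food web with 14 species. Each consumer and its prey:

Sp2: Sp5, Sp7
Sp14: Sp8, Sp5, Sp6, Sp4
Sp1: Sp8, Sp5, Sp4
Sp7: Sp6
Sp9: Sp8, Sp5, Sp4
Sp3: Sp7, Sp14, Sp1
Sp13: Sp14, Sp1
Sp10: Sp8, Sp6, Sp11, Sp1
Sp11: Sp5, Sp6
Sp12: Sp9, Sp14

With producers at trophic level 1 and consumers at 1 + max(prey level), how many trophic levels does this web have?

Producers (level 1): Sp8, Sp5, Sp6, Sp4.
Sp6 → Sp7 → Sp2 gives Sp2 level 3.
No species has a prey at level 3, so no species reaches level 4.

3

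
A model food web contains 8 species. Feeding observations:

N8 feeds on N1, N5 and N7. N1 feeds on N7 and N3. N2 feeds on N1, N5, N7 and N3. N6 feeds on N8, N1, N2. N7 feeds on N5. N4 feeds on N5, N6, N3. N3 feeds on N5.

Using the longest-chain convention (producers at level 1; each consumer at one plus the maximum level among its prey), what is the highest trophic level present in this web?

Producers (level 1): N5.
N5 → N3 → N1 → N2 → N6 → N4 gives N4 level 6.
No species has a prey at level 6, so no species reaches level 7.

6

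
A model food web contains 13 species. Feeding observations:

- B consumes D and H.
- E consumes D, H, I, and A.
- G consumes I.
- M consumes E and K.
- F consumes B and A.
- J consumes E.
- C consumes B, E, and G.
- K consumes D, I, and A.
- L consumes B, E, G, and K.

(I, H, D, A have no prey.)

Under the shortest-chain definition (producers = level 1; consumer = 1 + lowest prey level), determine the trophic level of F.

A is a producer → level 1.
F eats A → level 2.

Trophic level 2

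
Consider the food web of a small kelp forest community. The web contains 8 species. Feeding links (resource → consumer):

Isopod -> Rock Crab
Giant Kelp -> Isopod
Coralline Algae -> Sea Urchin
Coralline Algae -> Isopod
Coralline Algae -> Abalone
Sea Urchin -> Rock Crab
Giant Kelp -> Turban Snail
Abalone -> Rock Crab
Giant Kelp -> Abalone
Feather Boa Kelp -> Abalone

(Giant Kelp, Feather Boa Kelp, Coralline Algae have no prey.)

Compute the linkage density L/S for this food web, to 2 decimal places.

L/S = 1.25

There are L = 10 links among S = 8 species.
L/S = 10/8 = 1.2500 ≈ 1.25.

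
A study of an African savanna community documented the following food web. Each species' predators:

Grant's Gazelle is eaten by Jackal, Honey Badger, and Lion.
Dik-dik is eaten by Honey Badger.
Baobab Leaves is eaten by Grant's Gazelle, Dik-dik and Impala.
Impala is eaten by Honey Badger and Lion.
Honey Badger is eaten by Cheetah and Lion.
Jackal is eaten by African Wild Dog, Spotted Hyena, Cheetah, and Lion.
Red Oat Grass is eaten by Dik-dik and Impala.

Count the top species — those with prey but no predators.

4

Top species (has prey, but nothing eats it): Lion, Spotted Hyena, Cheetah, African Wild Dog.
Count: 4.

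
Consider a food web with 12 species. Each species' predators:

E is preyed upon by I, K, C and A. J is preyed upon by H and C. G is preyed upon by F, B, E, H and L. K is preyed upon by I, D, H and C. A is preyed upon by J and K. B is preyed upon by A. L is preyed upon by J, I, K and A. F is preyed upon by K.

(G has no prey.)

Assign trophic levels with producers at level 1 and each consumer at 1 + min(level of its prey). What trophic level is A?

G is a producer → level 1.
B eats G → level 2.
A eats B → level 3.
No prey of A is below level 2, so 3 is the minimum.

Trophic level 3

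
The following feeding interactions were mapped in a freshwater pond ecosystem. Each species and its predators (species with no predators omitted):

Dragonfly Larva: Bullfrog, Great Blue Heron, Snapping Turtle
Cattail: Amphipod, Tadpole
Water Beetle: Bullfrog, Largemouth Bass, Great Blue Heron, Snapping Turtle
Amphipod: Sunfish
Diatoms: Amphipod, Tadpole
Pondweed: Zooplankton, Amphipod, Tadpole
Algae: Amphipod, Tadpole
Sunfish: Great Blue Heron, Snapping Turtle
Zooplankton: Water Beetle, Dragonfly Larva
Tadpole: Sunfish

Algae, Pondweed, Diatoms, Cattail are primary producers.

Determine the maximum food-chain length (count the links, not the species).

One longest chain: Pondweed → Zooplankton → Water Beetle → Bullfrog.
It has 4 species and 3 links.

3 links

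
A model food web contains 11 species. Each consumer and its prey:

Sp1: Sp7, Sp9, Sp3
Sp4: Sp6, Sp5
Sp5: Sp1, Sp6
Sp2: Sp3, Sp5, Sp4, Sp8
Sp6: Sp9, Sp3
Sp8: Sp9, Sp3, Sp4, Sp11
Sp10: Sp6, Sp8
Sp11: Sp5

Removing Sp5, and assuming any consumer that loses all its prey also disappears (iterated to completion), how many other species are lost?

1

Remove Sp5.
Round 1: Sp11 (all prey gone) → extinct.
No further losses. Total secondary extinctions: 1.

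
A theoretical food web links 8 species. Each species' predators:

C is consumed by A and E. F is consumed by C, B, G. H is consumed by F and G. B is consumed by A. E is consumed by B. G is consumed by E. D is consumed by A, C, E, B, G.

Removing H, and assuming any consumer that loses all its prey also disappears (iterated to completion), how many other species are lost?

1

Remove H.
Round 1: F (all prey gone) → extinct.
No further losses. Total secondary extinctions: 1.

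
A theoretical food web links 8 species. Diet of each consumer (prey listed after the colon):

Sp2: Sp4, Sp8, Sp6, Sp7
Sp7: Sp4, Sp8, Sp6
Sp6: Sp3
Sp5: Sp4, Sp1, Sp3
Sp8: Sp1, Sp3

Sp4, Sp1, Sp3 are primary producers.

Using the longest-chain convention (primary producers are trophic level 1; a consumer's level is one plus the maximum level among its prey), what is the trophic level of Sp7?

Trophic level 3

Sp1 is a producer → level 1.
Sp8 eats Sp1 (level 1); other prey at levels: Sp3 1 → level 2.
Sp7 eats Sp8 (level 2); other prey at levels: Sp4 1, Sp6 2 → level 3.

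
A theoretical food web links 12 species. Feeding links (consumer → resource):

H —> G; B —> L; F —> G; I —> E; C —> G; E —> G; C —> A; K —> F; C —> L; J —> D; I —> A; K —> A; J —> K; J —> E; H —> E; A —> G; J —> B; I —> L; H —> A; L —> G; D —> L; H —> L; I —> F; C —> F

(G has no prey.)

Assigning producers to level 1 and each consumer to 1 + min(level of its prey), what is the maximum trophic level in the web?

3

Producers (level 1): G.
Following each consumer down to its lowest-level prey: G → L → I (levels 1 through 3).
All prey of I (L 2, F 2, E 2, A 2) are at level 2 or above, so I is at level 1 + 2 = 3.
Every consumer has at least one prey at level 2 or below, so none exceeds level 3.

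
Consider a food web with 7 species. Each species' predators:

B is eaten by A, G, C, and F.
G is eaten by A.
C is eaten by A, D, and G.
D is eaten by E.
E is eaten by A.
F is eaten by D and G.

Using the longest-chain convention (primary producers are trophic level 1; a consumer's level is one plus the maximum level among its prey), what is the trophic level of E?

B is a producer → level 1.
C eats B → level 2.
D eats C (level 2); other prey at levels: F 2 → level 3.
E eats D → level 4.

Trophic level 4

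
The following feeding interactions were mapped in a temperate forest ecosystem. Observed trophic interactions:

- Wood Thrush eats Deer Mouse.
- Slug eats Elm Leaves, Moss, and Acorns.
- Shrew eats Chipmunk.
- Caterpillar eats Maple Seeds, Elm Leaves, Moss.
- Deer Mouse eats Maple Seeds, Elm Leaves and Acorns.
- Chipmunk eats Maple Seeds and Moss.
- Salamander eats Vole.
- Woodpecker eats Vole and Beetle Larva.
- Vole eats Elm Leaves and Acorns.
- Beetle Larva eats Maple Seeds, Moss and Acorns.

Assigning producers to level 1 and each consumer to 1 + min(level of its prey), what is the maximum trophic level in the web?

3

Producers (level 1): Elm Leaves, Maple Seeds, Acorns, Moss.
Following each consumer down to its lowest-level prey: Maple Seeds → Beetle Larva → Woodpecker (levels 1 through 3).
All prey of Woodpecker (Beetle Larva 2, Vole 2) are at level 2 or above, so Woodpecker is at level 1 + 2 = 3.
Every consumer has at least one prey at level 2 or below, so none exceeds level 3.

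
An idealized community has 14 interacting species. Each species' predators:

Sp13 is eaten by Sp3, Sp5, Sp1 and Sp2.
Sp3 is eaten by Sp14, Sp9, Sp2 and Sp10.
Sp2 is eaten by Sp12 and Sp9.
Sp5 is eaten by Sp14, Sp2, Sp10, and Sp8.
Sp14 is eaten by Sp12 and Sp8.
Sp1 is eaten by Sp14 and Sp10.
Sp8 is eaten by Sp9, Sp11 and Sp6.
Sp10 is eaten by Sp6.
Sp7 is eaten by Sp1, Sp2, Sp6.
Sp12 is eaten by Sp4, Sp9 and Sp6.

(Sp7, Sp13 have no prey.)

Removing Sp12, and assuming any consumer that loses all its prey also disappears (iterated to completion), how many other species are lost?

Remove Sp12.
Round 1: Sp4 (all prey gone) → extinct.
No further losses. Total secondary extinctions: 1.

1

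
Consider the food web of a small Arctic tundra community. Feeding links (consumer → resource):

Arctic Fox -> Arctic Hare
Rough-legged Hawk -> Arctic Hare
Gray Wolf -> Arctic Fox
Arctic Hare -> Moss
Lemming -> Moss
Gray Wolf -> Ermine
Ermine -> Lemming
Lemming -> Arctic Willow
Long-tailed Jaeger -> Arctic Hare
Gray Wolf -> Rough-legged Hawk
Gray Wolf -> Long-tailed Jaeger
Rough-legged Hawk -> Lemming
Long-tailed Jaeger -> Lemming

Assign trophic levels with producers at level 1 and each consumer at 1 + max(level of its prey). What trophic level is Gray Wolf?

Trophic level 4

Moss is a producer → level 1.
Lemming eats Moss (level 1); other prey at levels: Arctic Willow 1 → level 2.
Rough-legged Hawk eats Lemming (level 2); other prey at levels: Arctic Hare 2 → level 3.
Gray Wolf eats Rough-legged Hawk (level 3); other prey at levels: Arctic Fox 3, Ermine 3, Long-tailed Jaeger 3 → level 4.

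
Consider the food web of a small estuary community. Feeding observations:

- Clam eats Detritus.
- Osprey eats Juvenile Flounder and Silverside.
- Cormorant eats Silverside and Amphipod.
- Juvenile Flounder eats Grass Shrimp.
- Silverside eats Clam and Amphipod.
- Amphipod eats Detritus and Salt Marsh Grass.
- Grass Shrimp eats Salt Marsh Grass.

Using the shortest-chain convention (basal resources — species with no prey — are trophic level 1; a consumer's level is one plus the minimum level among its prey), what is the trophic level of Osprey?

Trophic level 4

Salt Marsh Grass has no prey (basal) → level 1.
Amphipod eats Salt Marsh Grass → level 2.
Silverside eats Amphipod → level 3.
Osprey eats Silverside → level 4.
No prey of Osprey is below level 3, so 4 is the minimum.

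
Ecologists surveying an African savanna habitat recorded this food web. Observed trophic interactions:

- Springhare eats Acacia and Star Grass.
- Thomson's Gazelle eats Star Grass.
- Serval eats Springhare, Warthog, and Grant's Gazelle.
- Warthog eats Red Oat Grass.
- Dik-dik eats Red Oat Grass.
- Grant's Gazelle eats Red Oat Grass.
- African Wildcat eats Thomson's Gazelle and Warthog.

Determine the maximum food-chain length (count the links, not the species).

2 links

One longest chain: Red Oat Grass → Grant's Gazelle → Serval.
It has 3 species and 2 links.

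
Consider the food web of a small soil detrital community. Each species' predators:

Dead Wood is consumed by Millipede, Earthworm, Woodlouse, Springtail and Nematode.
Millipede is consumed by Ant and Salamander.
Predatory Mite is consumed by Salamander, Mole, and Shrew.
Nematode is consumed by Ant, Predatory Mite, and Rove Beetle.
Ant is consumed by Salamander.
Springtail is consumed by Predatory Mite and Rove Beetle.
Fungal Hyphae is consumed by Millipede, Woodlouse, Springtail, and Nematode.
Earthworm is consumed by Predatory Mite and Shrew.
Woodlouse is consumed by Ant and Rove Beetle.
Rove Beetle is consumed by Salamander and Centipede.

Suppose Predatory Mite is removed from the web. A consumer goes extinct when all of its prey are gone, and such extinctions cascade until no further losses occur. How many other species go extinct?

Remove Predatory Mite.
Round 1: Mole (all prey gone) → extinct.
No further losses. Total secondary extinctions: 1.

1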